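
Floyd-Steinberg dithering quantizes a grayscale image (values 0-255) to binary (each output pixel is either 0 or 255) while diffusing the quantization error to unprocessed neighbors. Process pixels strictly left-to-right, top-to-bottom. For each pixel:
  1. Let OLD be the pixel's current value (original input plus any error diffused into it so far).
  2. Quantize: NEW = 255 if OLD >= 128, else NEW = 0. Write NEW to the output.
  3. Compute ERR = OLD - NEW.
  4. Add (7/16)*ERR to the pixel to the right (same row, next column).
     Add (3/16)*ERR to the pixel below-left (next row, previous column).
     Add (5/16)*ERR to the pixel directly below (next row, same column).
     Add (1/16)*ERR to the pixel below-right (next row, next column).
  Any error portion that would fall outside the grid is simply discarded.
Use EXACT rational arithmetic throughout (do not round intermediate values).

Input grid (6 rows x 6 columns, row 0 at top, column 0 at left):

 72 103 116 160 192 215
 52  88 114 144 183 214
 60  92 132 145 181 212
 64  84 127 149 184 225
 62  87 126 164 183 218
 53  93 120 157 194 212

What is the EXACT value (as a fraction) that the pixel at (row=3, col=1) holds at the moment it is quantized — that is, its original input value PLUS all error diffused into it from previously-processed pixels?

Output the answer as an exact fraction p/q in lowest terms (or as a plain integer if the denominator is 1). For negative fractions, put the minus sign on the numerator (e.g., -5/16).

(0,0): OLD=72 → NEW=0, ERR=72
(0,1): OLD=269/2 → NEW=255, ERR=-241/2
(0,2): OLD=2025/32 → NEW=0, ERR=2025/32
(0,3): OLD=96095/512 → NEW=255, ERR=-34465/512
(0,4): OLD=1331609/8192 → NEW=255, ERR=-757351/8192
(0,5): OLD=22879023/131072 → NEW=255, ERR=-10544337/131072
(1,0): OLD=1661/32 → NEW=0, ERR=1661/32
(1,1): OLD=22891/256 → NEW=0, ERR=22891/256
(1,2): OLD=1251271/8192 → NEW=255, ERR=-837689/8192
(1,3): OLD=2124923/32768 → NEW=0, ERR=2124923/32768
(1,4): OLD=342232529/2097152 → NEW=255, ERR=-192541231/2097152
(1,5): OLD=4795431015/33554432 → NEW=255, ERR=-3760949145/33554432
(2,0): OLD=380873/4096 → NEW=0, ERR=380873/4096
(2,1): OLD=18965555/131072 → NEW=255, ERR=-14457805/131072
(2,2): OLD=145823577/2097152 → NEW=0, ERR=145823577/2097152
(2,3): OLD=2887030481/16777216 → NEW=255, ERR=-1391159599/16777216
(2,4): OLD=53187175923/536870912 → NEW=0, ERR=53187175923/536870912
(2,5): OLD=1843209878229/8589934592 → NEW=255, ERR=-347223442731/8589934592
(3,0): OLD=151783993/2097152 → NEW=0, ERR=151783993/2097152
(3,1): OLD=1678456773/16777216 → NEW=0, ERR=1678456773/16777216
Target (3,1): original=84, with diffused error = 1678456773/16777216

Answer: 1678456773/16777216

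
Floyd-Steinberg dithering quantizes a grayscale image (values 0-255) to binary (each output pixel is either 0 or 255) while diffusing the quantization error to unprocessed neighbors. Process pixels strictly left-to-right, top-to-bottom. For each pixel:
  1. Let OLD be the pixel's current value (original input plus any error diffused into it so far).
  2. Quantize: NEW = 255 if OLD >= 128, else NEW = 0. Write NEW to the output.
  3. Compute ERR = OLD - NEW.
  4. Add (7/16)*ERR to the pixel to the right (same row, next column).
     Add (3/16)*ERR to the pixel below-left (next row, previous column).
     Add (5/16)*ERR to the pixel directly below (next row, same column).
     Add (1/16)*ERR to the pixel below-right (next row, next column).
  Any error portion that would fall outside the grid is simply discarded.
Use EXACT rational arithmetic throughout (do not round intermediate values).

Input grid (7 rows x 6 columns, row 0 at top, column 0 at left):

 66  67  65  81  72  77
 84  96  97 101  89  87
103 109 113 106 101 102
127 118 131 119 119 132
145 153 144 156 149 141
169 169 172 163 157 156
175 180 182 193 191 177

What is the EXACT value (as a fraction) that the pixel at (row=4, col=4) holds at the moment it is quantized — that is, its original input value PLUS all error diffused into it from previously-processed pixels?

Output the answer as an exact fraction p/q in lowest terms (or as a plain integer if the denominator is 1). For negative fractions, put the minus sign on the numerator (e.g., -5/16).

(0,0): OLD=66 → NEW=0, ERR=66
(0,1): OLD=767/8 → NEW=0, ERR=767/8
(0,2): OLD=13689/128 → NEW=0, ERR=13689/128
(0,3): OLD=261711/2048 → NEW=0, ERR=261711/2048
(0,4): OLD=4191273/32768 → NEW=0, ERR=4191273/32768
(0,5): OLD=69709087/524288 → NEW=255, ERR=-63984353/524288
(1,0): OLD=15693/128 → NEW=0, ERR=15693/128
(1,1): OLD=208667/1024 → NEW=255, ERR=-52453/1024
(1,2): OLD=4520759/32768 → NEW=255, ERR=-3835081/32768
(1,3): OLD=15780651/131072 → NEW=0, ERR=15780651/131072
(1,4): OLD=1398791137/8388608 → NEW=255, ERR=-740303903/8388608
(1,5): OLD=2449032663/134217728 → NEW=0, ERR=2449032663/134217728
(2,0): OLD=2157913/16384 → NEW=255, ERR=-2020007/16384
(2,1): OLD=12986979/524288 → NEW=0, ERR=12986979/524288
(2,2): OLD=894526953/8388608 → NEW=0, ERR=894526953/8388608
(2,3): OLD=11167941857/67108864 → NEW=255, ERR=-5944818463/67108864
(2,4): OLD=97950562339/2147483648 → NEW=0, ERR=97950562339/2147483648
(2,5): OLD=4196752063781/34359738368 → NEW=0, ERR=4196752063781/34359738368
(3,0): OLD=781113033/8388608 → NEW=0, ERR=781113033/8388608
(3,1): OLD=11996889365/67108864 → NEW=255, ERR=-5115870955/67108864
(3,2): OLD=62229019151/536870912 → NEW=0, ERR=62229019151/536870912
(3,3): OLD=5402901034925/34359738368 → NEW=255, ERR=-3358832248915/34359738368
(3,4): OLD=29645835117837/274877906944 → NEW=0, ERR=29645835117837/274877906944
(3,5): OLD=968470739821219/4398046511104 → NEW=255, ERR=-153031120510301/4398046511104
(4,0): OLD=171589472935/1073741824 → NEW=255, ERR=-102214692185/1073741824
(4,1): OLD=1977104046587/17179869184 → NEW=0, ERR=1977104046587/17179869184
(4,2): OLD=114061757304705/549755813888 → NEW=255, ERR=-26125975236735/549755813888
(4,3): OLD=1162199631211749/8796093022208 → NEW=255, ERR=-1080804089451291/8796093022208
(4,4): OLD=16369542978854709/140737488355328 → NEW=0, ERR=16369542978854709/140737488355328
Target (4,4): original=149, with diffused error = 16369542978854709/140737488355328

Answer: 16369542978854709/140737488355328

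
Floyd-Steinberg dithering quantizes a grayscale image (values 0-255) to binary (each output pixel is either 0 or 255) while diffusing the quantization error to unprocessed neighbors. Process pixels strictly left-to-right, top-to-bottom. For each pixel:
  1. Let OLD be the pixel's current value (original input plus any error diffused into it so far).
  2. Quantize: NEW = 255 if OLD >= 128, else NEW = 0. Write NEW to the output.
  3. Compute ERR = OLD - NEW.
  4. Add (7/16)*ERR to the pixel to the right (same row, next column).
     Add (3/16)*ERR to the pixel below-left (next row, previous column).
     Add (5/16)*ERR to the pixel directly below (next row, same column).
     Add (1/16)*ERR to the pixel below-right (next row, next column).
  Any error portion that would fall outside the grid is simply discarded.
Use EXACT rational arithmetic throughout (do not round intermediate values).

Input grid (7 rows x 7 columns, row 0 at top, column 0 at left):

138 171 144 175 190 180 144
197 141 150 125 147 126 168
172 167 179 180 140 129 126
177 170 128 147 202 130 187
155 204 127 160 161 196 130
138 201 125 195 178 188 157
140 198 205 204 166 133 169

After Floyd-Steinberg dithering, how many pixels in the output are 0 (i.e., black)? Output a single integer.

(0,0): OLD=138 → NEW=255, ERR=-117
(0,1): OLD=1917/16 → NEW=0, ERR=1917/16
(0,2): OLD=50283/256 → NEW=255, ERR=-14997/256
(0,3): OLD=611821/4096 → NEW=255, ERR=-432659/4096
(0,4): OLD=9423227/65536 → NEW=255, ERR=-7288453/65536
(0,5): OLD=137724509/1048576 → NEW=255, ERR=-129662371/1048576
(0,6): OLD=1508282507/16777216 → NEW=0, ERR=1508282507/16777216
(1,0): OLD=46823/256 → NEW=255, ERR=-18457/256
(1,1): OLD=263377/2048 → NEW=255, ERR=-258863/2048
(1,2): OLD=4199333/65536 → NEW=0, ERR=4199333/65536
(1,3): OLD=25037505/262144 → NEW=0, ERR=25037505/262144
(1,4): OLD=2084476835/16777216 → NEW=0, ERR=2084476835/16777216
(1,5): OLD=20350109587/134217728 → NEW=255, ERR=-13875411053/134217728
(1,6): OLD=307383892285/2147483648 → NEW=255, ERR=-240224437955/2147483648
(2,0): OLD=4121227/32768 → NEW=0, ERR=4121227/32768
(2,1): OLD=199264297/1048576 → NEW=255, ERR=-68122583/1048576
(2,2): OLD=3030122427/16777216 → NEW=255, ERR=-1248067653/16777216
(2,3): OLD=27461184931/134217728 → NEW=255, ERR=-6764335709/134217728
(2,4): OLD=153934701779/1073741824 → NEW=255, ERR=-119869463341/1073741824
(2,5): OLD=1190340599473/34359738368 → NEW=0, ERR=1190340599473/34359738368
(2,6): OLD=54831556480231/549755813888 → NEW=0, ERR=54831556480231/549755813888
(3,0): OLD=3424595803/16777216 → NEW=255, ERR=-853594277/16777216
(3,1): OLD=16287463103/134217728 → NEW=0, ERR=16287463103/134217728
(3,2): OLD=154977372397/1073741824 → NEW=255, ERR=-118826792723/1073741824
(3,3): OLD=245898768203/4294967296 → NEW=0, ERR=245898768203/4294967296
(3,4): OLD=107481243147099/549755813888 → NEW=255, ERR=-32706489394341/549755813888
(3,5): OLD=556447709647297/4398046511104 → NEW=0, ERR=556447709647297/4398046511104
(3,6): OLD=19399714984696031/70368744177664 → NEW=255, ERR=1455685219391711/70368744177664
(4,0): OLD=347578583669/2147483648 → NEW=255, ERR=-200029746571/2147483648
(4,1): OLD=6089954625521/34359738368 → NEW=255, ERR=-2671778658319/34359738368
(4,2): OLD=42175411911103/549755813888 → NEW=0, ERR=42175411911103/549755813888
(4,3): OLD=850509596261861/4398046511104 → NEW=255, ERR=-270992264069659/4398046511104
(4,4): OLD=5022652927962207/35184372088832 → NEW=255, ERR=-3949361954689953/35184372088832
(4,5): OLD=210081756162978207/1125899906842624 → NEW=255, ERR=-77022720081890913/1125899906842624
(4,6): OLD=2061618196880466441/18014398509481984 → NEW=0, ERR=2061618196880466441/18014398509481984
(5,0): OLD=51848586615907/549755813888 → NEW=0, ERR=51848586615907/549755813888
(5,1): OLD=996265565860385/4398046511104 → NEW=255, ERR=-125236294471135/4398046511104
(5,2): OLD=4225745488440183/35184372088832 → NEW=0, ERR=4225745488440183/35184372088832
(5,3): OLD=59683454635845747/281474976710656 → NEW=255, ERR=-12092664425371533/281474976710656
(5,4): OLD=1935628238179492305/18014398509481984 → NEW=0, ERR=1935628238179492305/18014398509481984
(5,5): OLD=32868836023533562177/144115188075855872 → NEW=255, ERR=-3880536935809685183/144115188075855872
(5,6): OLD=407459413600618774959/2305843009213693952 → NEW=255, ERR=-180530553748873182801/2305843009213693952
(6,0): OLD=11549858766095835/70368744177664 → NEW=255, ERR=-6394170999208485/70368744177664
(6,1): OLD=200141173020166551/1125899906842624 → NEW=255, ERR=-86963303224702569/1125899906842624
(6,2): OLD=3583155385532249061/18014398509481984 → NEW=255, ERR=-1010516234385656859/18014398509481984
(6,3): OLD=27913098441375278907/144115188075855872 → NEW=255, ERR=-8836274517967968453/144115188075855872
(6,4): OLD=47563511554707228577/288230376151711744 → NEW=255, ERR=-25935234363979266143/288230376151711744
(6,5): OLD=2850186597599482477845/36893488147419103232 → NEW=0, ERR=2850186597599482477845/36893488147419103232
(6,6): OLD=104275436378340498453315/590295810358705651712 → NEW=255, ERR=-46249995263129442733245/590295810358705651712
Output grid:
  Row 0: #.####.  (2 black, running=2)
  Row 1: ##...##  (3 black, running=5)
  Row 2: .####..  (3 black, running=8)
  Row 3: #.#.#.#  (3 black, running=11)
  Row 4: ##.###.  (2 black, running=13)
  Row 5: .#.#.##  (3 black, running=16)
  Row 6: #####.#  (1 black, running=17)

Answer: 17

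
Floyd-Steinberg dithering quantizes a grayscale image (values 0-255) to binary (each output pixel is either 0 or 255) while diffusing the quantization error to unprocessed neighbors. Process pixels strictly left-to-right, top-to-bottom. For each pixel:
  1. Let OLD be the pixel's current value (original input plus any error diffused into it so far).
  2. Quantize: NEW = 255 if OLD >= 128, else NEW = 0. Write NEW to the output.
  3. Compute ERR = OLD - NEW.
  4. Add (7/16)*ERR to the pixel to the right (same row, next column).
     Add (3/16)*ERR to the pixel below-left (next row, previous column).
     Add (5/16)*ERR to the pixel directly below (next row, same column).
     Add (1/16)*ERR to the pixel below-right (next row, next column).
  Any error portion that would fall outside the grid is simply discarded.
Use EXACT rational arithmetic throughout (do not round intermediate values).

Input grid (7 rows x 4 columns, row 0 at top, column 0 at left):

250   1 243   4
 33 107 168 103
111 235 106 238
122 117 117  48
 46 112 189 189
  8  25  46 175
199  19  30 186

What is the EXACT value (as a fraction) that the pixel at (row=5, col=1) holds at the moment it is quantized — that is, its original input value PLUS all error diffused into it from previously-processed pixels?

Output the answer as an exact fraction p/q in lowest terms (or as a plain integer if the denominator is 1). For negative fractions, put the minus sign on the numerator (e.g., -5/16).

Answer: -434201224148551/17592186044416

Derivation:
(0,0): OLD=250 → NEW=255, ERR=-5
(0,1): OLD=-19/16 → NEW=0, ERR=-19/16
(0,2): OLD=62075/256 → NEW=255, ERR=-3205/256
(0,3): OLD=-6051/4096 → NEW=0, ERR=-6051/4096
(1,0): OLD=7991/256 → NEW=0, ERR=7991/256
(1,1): OLD=240897/2048 → NEW=0, ERR=240897/2048
(1,2): OLD=14103189/65536 → NEW=255, ERR=-2608491/65536
(1,3): OLD=88439331/1048576 → NEW=0, ERR=88439331/1048576
(2,0): OLD=4679579/32768 → NEW=255, ERR=-3676261/32768
(2,1): OLD=227711449/1048576 → NEW=255, ERR=-39675431/1048576
(2,2): OLD=210079357/2097152 → NEW=0, ERR=210079357/2097152
(2,3): OLD=10257431913/33554432 → NEW=255, ERR=1701051753/33554432
(3,0): OLD=1339592299/16777216 → NEW=0, ERR=1339592299/16777216
(3,1): OLD=40769718901/268435456 → NEW=255, ERR=-27681322379/268435456
(3,2): OLD=473861037195/4294967296 → NEW=0, ERR=473861037195/4294967296
(3,3): OLD=8134477788749/68719476736 → NEW=0, ERR=8134477788749/68719476736
(4,0): OLD=221691912399/4294967296 → NEW=0, ERR=221691912399/4294967296
(4,1): OLD=4399218865517/34359738368 → NEW=255, ERR=-4362514418323/34359738368
(4,2): OLD=201958393605965/1099511627776 → NEW=255, ERR=-78417071476915/1099511627776
(4,3): OLD=3548070310678059/17592186044416 → NEW=255, ERR=-937937130648021/17592186044416
(5,0): OLD=178179752095/549755813888 → NEW=0, ERR=178179752095/549755813888
(5,1): OLD=-434201224148551/17592186044416 → NEW=0, ERR=-434201224148551/17592186044416
Target (5,1): original=25, with diffused error = -434201224148551/17592186044416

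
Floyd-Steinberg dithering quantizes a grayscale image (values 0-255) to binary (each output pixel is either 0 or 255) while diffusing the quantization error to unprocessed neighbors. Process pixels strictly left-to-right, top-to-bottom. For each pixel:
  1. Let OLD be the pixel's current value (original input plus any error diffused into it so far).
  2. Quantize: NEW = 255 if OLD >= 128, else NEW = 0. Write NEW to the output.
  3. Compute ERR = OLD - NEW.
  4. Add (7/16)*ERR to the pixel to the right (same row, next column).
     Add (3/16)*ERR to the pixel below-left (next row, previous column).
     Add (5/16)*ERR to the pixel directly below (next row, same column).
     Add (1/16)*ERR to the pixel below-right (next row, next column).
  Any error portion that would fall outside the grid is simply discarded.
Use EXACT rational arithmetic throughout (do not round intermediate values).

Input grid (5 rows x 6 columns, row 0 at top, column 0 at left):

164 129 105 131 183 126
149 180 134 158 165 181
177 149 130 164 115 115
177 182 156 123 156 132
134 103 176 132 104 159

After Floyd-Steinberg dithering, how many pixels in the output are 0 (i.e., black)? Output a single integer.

(0,0): OLD=164 → NEW=255, ERR=-91
(0,1): OLD=1427/16 → NEW=0, ERR=1427/16
(0,2): OLD=36869/256 → NEW=255, ERR=-28411/256
(0,3): OLD=337699/4096 → NEW=0, ERR=337699/4096
(0,4): OLD=14356981/65536 → NEW=255, ERR=-2354699/65536
(0,5): OLD=115637683/1048576 → NEW=0, ERR=115637683/1048576
(1,0): OLD=35145/256 → NEW=255, ERR=-30135/256
(1,1): OLD=265983/2048 → NEW=255, ERR=-256257/2048
(1,2): OLD=4299755/65536 → NEW=0, ERR=4299755/65536
(1,3): OLD=52112975/262144 → NEW=255, ERR=-14733745/262144
(1,4): OLD=2600683853/16777216 → NEW=255, ERR=-1677506227/16777216
(1,5): OLD=45492485643/268435456 → NEW=255, ERR=-22958555637/268435456
(2,0): OLD=3825765/32768 → NEW=0, ERR=3825765/32768
(2,1): OLD=173982119/1048576 → NEW=255, ERR=-93404761/1048576
(2,2): OLD=1563176629/16777216 → NEW=0, ERR=1563176629/16777216
(2,3): OLD=23159535693/134217728 → NEW=255, ERR=-11065984947/134217728
(2,4): OLD=120833929831/4294967296 → NEW=0, ERR=120833929831/4294967296
(2,5): OLD=6482451288385/68719476736 → NEW=0, ERR=6482451288385/68719476736
(3,0): OLD=3301475349/16777216 → NEW=255, ERR=-976714731/16777216
(3,1): OLD=20597095281/134217728 → NEW=255, ERR=-13628425359/134217728
(3,2): OLD=128490886243/1073741824 → NEW=0, ERR=128490886243/1073741824
(3,3): OLD=11042357868329/68719476736 → NEW=255, ERR=-6481108699351/68719476736
(3,4): OLD=74802168498185/549755813888 → NEW=255, ERR=-65385564043255/549755813888
(3,5): OLD=978150125182439/8796093022208 → NEW=0, ERR=978150125182439/8796093022208
(4,0): OLD=207808943515/2147483648 → NEW=0, ERR=207808943515/2147483648
(4,1): OLD=4549367459679/34359738368 → NEW=255, ERR=-4212365824161/34359738368
(4,2): OLD=149236928666221/1099511627776 → NEW=255, ERR=-131138536416659/1099511627776
(4,3): OLD=624971390251521/17592186044416 → NEW=0, ERR=624971390251521/17592186044416
(4,4): OLD=27396243986808849/281474976710656 → NEW=0, ERR=27396243986808849/281474976710656
(4,5): OLD=1030872659898614487/4503599627370496 → NEW=255, ERR=-117545245080861993/4503599627370496
Output grid:
  Row 0: #.#.#.  (3 black, running=3)
  Row 1: ##.###  (1 black, running=4)
  Row 2: .#.#..  (4 black, running=8)
  Row 3: ##.##.  (2 black, running=10)
  Row 4: .##..#  (3 black, running=13)

Answer: 13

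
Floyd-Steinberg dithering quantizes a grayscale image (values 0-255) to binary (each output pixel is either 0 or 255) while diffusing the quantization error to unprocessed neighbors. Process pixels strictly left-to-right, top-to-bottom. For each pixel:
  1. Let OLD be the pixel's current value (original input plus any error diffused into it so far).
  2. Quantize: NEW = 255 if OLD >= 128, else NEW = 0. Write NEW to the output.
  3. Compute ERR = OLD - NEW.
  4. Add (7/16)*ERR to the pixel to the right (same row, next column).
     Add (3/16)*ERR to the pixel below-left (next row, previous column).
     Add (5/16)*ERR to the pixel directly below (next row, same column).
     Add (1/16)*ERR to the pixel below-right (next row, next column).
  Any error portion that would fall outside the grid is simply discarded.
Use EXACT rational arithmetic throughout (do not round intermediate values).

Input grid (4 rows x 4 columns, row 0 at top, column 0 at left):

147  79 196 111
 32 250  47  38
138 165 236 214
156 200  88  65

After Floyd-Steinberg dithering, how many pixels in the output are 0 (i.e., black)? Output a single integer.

(0,0): OLD=147 → NEW=255, ERR=-108
(0,1): OLD=127/4 → NEW=0, ERR=127/4
(0,2): OLD=13433/64 → NEW=255, ERR=-2887/64
(0,3): OLD=93455/1024 → NEW=0, ERR=93455/1024
(1,0): OLD=269/64 → NEW=0, ERR=269/64
(1,1): OLD=126235/512 → NEW=255, ERR=-4325/512
(1,2): OLD=791415/16384 → NEW=0, ERR=791415/16384
(1,3): OLD=22238705/262144 → NEW=0, ERR=22238705/262144
(2,0): OLD=1128281/8192 → NEW=255, ERR=-960679/8192
(2,1): OLD=31555363/262144 → NEW=0, ERR=31555363/262144
(2,2): OLD=167319775/524288 → NEW=255, ERR=33626335/524288
(2,3): OLD=2278258787/8388608 → NEW=255, ERR=139163747/8388608
(3,0): OLD=595268873/4194304 → NEW=255, ERR=-474278647/4194304
(3,1): OLD=12941415703/67108864 → NEW=255, ERR=-4171344617/67108864
(3,2): OLD=98228825449/1073741824 → NEW=0, ERR=98228825449/1073741824
(3,3): OLD=1962224807263/17179869184 → NEW=0, ERR=1962224807263/17179869184
Output grid:
  Row 0: #.#.  (2 black, running=2)
  Row 1: .#..  (3 black, running=5)
  Row 2: #.##  (1 black, running=6)
  Row 3: ##..  (2 black, running=8)

Answer: 8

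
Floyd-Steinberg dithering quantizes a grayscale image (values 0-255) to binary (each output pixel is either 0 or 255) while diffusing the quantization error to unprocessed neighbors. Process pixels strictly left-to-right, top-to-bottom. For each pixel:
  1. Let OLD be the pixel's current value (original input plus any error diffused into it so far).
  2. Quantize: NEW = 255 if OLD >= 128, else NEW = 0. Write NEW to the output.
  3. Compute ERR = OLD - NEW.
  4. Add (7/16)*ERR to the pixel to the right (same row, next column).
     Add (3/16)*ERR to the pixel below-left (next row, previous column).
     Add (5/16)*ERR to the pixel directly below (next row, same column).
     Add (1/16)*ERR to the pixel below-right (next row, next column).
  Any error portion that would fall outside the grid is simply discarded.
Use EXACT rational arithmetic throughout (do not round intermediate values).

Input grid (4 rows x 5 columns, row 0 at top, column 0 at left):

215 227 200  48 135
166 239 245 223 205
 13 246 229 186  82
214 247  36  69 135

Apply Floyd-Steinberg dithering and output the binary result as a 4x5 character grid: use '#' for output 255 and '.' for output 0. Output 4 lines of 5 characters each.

(0,0): OLD=215 → NEW=255, ERR=-40
(0,1): OLD=419/2 → NEW=255, ERR=-91/2
(0,2): OLD=5763/32 → NEW=255, ERR=-2397/32
(0,3): OLD=7797/512 → NEW=0, ERR=7797/512
(0,4): OLD=1160499/8192 → NEW=255, ERR=-928461/8192
(1,0): OLD=4639/32 → NEW=255, ERR=-3521/32
(1,1): OLD=40985/256 → NEW=255, ERR=-24295/256
(1,2): OLD=1475245/8192 → NEW=255, ERR=-613715/8192
(1,3): OLD=5539449/32768 → NEW=255, ERR=-2816391/32768
(1,4): OLD=69694091/524288 → NEW=255, ERR=-63999349/524288
(2,0): OLD=-160477/4096 → NEW=0, ERR=-160477/4096
(2,1): OLD=23367313/131072 → NEW=255, ERR=-10056047/131072
(2,2): OLD=314522547/2097152 → NEW=255, ERR=-220251213/2097152
(2,3): OLD=2873017513/33554432 → NEW=0, ERR=2873017513/33554432
(2,4): OLD=40770761311/536870912 → NEW=0, ERR=40770761311/536870912
(3,0): OLD=392946067/2097152 → NEW=255, ERR=-141827693/2097152
(3,1): OLD=2873874615/16777216 → NEW=255, ERR=-1404315465/16777216
(3,2): OLD=-11908456211/536870912 → NEW=0, ERR=-11908456211/536870912
(3,3): OLD=100639458477/1073741824 → NEW=0, ERR=100639458477/1073741824
(3,4): OLD=3523402722705/17179869184 → NEW=255, ERR=-857463919215/17179869184
Row 0: ###.#
Row 1: #####
Row 2: .##..
Row 3: ##..#

Answer: ###.#
#####
.##..
##..#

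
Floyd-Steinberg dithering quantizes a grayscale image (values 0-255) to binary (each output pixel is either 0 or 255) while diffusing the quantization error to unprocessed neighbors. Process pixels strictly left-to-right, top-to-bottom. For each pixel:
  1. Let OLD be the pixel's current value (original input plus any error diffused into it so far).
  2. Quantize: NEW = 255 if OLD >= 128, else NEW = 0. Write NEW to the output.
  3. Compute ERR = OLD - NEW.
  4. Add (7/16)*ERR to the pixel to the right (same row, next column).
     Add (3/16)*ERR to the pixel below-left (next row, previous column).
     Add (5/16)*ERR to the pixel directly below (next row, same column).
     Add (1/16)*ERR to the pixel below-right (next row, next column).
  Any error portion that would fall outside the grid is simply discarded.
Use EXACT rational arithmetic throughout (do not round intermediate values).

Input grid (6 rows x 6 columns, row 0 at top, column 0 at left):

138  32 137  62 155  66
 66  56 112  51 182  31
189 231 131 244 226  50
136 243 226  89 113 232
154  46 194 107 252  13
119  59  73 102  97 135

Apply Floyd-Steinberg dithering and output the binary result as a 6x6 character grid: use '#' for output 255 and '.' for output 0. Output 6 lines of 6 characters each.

(0,0): OLD=138 → NEW=255, ERR=-117
(0,1): OLD=-307/16 → NEW=0, ERR=-307/16
(0,2): OLD=32923/256 → NEW=255, ERR=-32357/256
(0,3): OLD=27453/4096 → NEW=0, ERR=27453/4096
(0,4): OLD=10350251/65536 → NEW=255, ERR=-6361429/65536
(0,5): OLD=24676013/1048576 → NEW=0, ERR=24676013/1048576
(1,0): OLD=6615/256 → NEW=0, ERR=6615/256
(1,1): OLD=62049/2048 → NEW=0, ERR=62049/2048
(1,2): OLD=5623925/65536 → NEW=0, ERR=5623925/65536
(1,3): OLD=16918353/262144 → NEW=0, ERR=16918353/262144
(1,4): OLD=3099308883/16777216 → NEW=255, ERR=-1178881197/16777216
(1,5): OLD=414885973/268435456 → NEW=0, ERR=414885973/268435456
(2,0): OLD=6643899/32768 → NEW=255, ERR=-1711941/32768
(2,1): OLD=246746937/1048576 → NEW=255, ERR=-20639943/1048576
(2,2): OLD=2738039019/16777216 → NEW=255, ERR=-1540151061/16777216
(2,3): OLD=29017074003/134217728 → NEW=255, ERR=-5208446637/134217728
(2,4): OLD=822002911609/4294967296 → NEW=255, ERR=-273213748871/4294967296
(2,5): OLD=1254874886111/68719476736 → NEW=0, ERR=1254874886111/68719476736
(3,0): OLD=1945870987/16777216 → NEW=0, ERR=1945870987/16777216
(3,1): OLD=35851375151/134217728 → NEW=255, ERR=1625854511/134217728
(3,2): OLD=208419495485/1073741824 → NEW=255, ERR=-65384669635/1073741824
(3,3): OLD=2237991299575/68719476736 → NEW=0, ERR=2237991299575/68719476736
(3,4): OLD=59575776553111/549755813888 → NEW=0, ERR=59575776553111/549755813888
(3,5): OLD=2472947652612985/8796093022208 → NEW=255, ERR=229943931949945/8796093022208
(4,0): OLD=413424884805/2147483648 → NEW=255, ERR=-134183445435/2147483648
(4,1): OLD=628095676289/34359738368 → NEW=0, ERR=628095676289/34359738368
(4,2): OLD=208721912381747/1099511627776 → NEW=255, ERR=-71653552701133/1099511627776
(4,3): OLD=1850329099423007/17592186044416 → NEW=0, ERR=1850329099423007/17592186044416
(4,4): OLD=95368711439934991/281474976710656 → NEW=255, ERR=23592592378717711/281474976710656
(4,5): OLD=290988768514024457/4503599627370496 → NEW=0, ERR=290988768514024457/4503599627370496
(5,0): OLD=56570553246739/549755813888 → NEW=0, ERR=56570553246739/549755813888
(5,1): OLD=1646759448115011/17592186044416 → NEW=0, ERR=1646759448115011/17592186044416
(5,2): OLD=16107638752560657/140737488355328 → NEW=0, ERR=16107638752560657/140737488355328
(5,3): OLD=885334900126143435/4503599627370496 → NEW=255, ERR=-263083004853333045/4503599627370496
(5,4): OLD=1047757941624682315/9007199254740992 → NEW=0, ERR=1047757941624682315/9007199254740992
(5,5): OLD=30454706622872530247/144115188075855872 → NEW=255, ERR=-6294666336470717113/144115188075855872
Row 0: #.#.#.
Row 1: ....#.
Row 2: #####.
Row 3: .##..#
Row 4: #.#.#.
Row 5: ...#.#

Answer: #.#.#.
....#.
#####.
.##..#
#.#.#.
...#.#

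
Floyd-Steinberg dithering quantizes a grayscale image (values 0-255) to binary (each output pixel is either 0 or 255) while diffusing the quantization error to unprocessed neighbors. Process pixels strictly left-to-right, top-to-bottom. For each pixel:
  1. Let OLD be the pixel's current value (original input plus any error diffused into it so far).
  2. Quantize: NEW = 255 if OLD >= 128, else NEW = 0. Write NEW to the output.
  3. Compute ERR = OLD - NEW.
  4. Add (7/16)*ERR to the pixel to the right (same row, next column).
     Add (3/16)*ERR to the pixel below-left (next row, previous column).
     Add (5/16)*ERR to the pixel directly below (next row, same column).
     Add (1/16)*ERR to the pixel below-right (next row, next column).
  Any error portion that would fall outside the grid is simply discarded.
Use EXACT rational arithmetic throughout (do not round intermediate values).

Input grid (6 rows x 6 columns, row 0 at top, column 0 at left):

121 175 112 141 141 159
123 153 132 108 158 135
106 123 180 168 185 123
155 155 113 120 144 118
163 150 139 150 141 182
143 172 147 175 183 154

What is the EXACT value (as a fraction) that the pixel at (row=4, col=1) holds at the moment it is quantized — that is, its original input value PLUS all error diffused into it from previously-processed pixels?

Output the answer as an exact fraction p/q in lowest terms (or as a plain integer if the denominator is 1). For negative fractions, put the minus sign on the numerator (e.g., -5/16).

Answer: 5032389973515/34359738368

Derivation:
(0,0): OLD=121 → NEW=0, ERR=121
(0,1): OLD=3647/16 → NEW=255, ERR=-433/16
(0,2): OLD=25641/256 → NEW=0, ERR=25641/256
(0,3): OLD=757023/4096 → NEW=255, ERR=-287457/4096
(0,4): OLD=7228377/65536 → NEW=0, ERR=7228377/65536
(0,5): OLD=217322223/1048576 → NEW=255, ERR=-50064657/1048576
(1,0): OLD=39869/256 → NEW=255, ERR=-25411/256
(1,1): OLD=261035/2048 → NEW=0, ERR=261035/2048
(1,2): OLD=13383303/65536 → NEW=255, ERR=-3328377/65536
(1,3): OLD=23800059/262144 → NEW=0, ERR=23800059/262144
(1,4): OLD=3671688977/16777216 → NEW=255, ERR=-606501103/16777216
(1,5): OLD=29838570791/268435456 → NEW=0, ERR=29838570791/268435456
(2,0): OLD=3240073/32768 → NEW=0, ERR=3240073/32768
(2,1): OLD=199611123/1048576 → NEW=255, ERR=-67775757/1048576
(2,2): OLD=2698449049/16777216 → NEW=255, ERR=-1579741031/16777216
(2,3): OLD=19491710225/134217728 → NEW=255, ERR=-14733810415/134217728
(2,4): OLD=653662488499/4294967296 → NEW=255, ERR=-441554171981/4294967296
(2,5): OLD=7593437815573/68719476736 → NEW=0, ERR=7593437815573/68719476736
(3,0): OLD=2915552889/16777216 → NEW=255, ERR=-1362637191/16777216
(3,1): OLD=11783334533/134217728 → NEW=0, ERR=11783334533/134217728
(3,2): OLD=104541312287/1073741824 → NEW=0, ERR=104541312287/1073741824
(3,3): OLD=7087008066077/68719476736 → NEW=0, ERR=7087008066077/68719476736
(3,4): OLD=93925499809021/549755813888 → NEW=255, ERR=-46262232732419/549755813888
(3,5): OLD=961321926102963/8796093022208 → NEW=0, ERR=961321926102963/8796093022208
(4,0): OLD=330884350583/2147483648 → NEW=255, ERR=-216723979657/2147483648
(4,1): OLD=5032389973515/34359738368 → NEW=255, ERR=-3729343310325/34359738368
Target (4,1): original=150, with diffused error = 5032389973515/34359738368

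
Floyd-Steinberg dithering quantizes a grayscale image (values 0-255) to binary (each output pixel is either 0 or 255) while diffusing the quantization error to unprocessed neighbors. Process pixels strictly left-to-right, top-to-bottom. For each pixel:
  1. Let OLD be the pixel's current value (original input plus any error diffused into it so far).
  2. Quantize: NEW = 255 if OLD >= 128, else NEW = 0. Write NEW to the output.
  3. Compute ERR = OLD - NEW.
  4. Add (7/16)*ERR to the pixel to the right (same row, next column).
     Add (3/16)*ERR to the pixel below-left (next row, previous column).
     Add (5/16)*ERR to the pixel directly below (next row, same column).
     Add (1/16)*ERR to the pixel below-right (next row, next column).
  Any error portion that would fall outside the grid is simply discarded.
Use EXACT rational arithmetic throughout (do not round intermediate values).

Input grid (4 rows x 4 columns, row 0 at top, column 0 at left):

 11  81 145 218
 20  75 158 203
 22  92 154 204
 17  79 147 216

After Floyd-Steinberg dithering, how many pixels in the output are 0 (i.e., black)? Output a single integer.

(0,0): OLD=11 → NEW=0, ERR=11
(0,1): OLD=1373/16 → NEW=0, ERR=1373/16
(0,2): OLD=46731/256 → NEW=255, ERR=-18549/256
(0,3): OLD=763085/4096 → NEW=255, ERR=-281395/4096
(1,0): OLD=10119/256 → NEW=0, ERR=10119/256
(1,1): OLD=217521/2048 → NEW=0, ERR=217521/2048
(1,2): OLD=11423365/65536 → NEW=255, ERR=-5288315/65536
(1,3): OLD=148582579/1048576 → NEW=255, ERR=-118804301/1048576
(2,0): OLD=1778219/32768 → NEW=0, ERR=1778219/32768
(2,1): OLD=142892937/1048576 → NEW=255, ERR=-124493943/1048576
(2,2): OLD=130515789/2097152 → NEW=0, ERR=130515789/2097152
(2,3): OLD=6401445561/33554432 → NEW=255, ERR=-2154934599/33554432
(3,0): OLD=196245883/16777216 → NEW=0, ERR=196245883/16777216
(3,1): OLD=16663433829/268435456 → NEW=0, ERR=16663433829/268435456
(3,2): OLD=747945454491/4294967296 → NEW=255, ERR=-347271205989/4294967296
(3,3): OLD=11300646725565/68719476736 → NEW=255, ERR=-6222819842115/68719476736
Output grid:
  Row 0: ..##  (2 black, running=2)
  Row 1: ..##  (2 black, running=4)
  Row 2: .#.#  (2 black, running=6)
  Row 3: ..##  (2 black, running=8)

Answer: 8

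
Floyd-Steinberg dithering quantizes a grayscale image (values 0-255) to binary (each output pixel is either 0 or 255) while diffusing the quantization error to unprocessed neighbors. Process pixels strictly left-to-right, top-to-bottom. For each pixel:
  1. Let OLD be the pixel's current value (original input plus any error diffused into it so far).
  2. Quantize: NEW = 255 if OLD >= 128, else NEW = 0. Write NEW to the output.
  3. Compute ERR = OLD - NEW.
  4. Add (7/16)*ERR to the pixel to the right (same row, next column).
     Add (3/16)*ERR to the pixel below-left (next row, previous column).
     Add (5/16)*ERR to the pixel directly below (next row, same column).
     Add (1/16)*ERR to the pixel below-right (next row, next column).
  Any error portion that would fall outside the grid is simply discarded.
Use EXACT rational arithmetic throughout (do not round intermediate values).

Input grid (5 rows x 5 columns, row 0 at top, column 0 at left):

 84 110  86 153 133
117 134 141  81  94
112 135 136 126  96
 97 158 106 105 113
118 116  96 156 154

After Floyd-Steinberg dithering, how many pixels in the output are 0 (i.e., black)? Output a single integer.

Answer: 13

Derivation:
(0,0): OLD=84 → NEW=0, ERR=84
(0,1): OLD=587/4 → NEW=255, ERR=-433/4
(0,2): OLD=2473/64 → NEW=0, ERR=2473/64
(0,3): OLD=173983/1024 → NEW=255, ERR=-87137/1024
(0,4): OLD=1569113/16384 → NEW=0, ERR=1569113/16384
(1,0): OLD=7869/64 → NEW=0, ERR=7869/64
(1,1): OLD=85227/512 → NEW=255, ERR=-45333/512
(1,2): OLD=1501063/16384 → NEW=0, ERR=1501063/16384
(1,3): OLD=7527643/65536 → NEW=0, ERR=7527643/65536
(1,4): OLD=177065137/1048576 → NEW=255, ERR=-90321743/1048576
(2,0): OLD=1096265/8192 → NEW=255, ERR=-992695/8192
(2,1): OLD=20756083/262144 → NEW=0, ERR=20756083/262144
(2,2): OLD=902924185/4194304 → NEW=255, ERR=-166623335/4194304
(2,3): OLD=8998610491/67108864 → NEW=255, ERR=-8114149829/67108864
(2,4): OLD=25085514973/1073741824 → NEW=0, ERR=25085514973/1073741824
(3,0): OLD=310284537/4194304 → NEW=0, ERR=310284537/4194304
(3,1): OLD=6713774533/33554432 → NEW=255, ERR=-1842605627/33554432
(3,2): OLD=55661395527/1073741824 → NEW=0, ERR=55661395527/1073741824
(3,3): OLD=197123127231/2147483648 → NEW=0, ERR=197123127231/2147483648
(3,4): OLD=5253714681403/34359738368 → NEW=255, ERR=-3508018602437/34359738368
(4,0): OLD=70234332215/536870912 → NEW=255, ERR=-66667750345/536870912
(4,1): OLD=1011116448247/17179869184 → NEW=0, ERR=1011116448247/17179869184
(4,2): OLD=41706546819033/274877906944 → NEW=255, ERR=-28387319451687/274877906944
(4,3): OLD=543599691794679/4398046511104 → NEW=0, ERR=543599691794679/4398046511104
(4,4): OLD=12800560704932417/70368744177664 → NEW=255, ERR=-5143469060371903/70368744177664
Output grid:
  Row 0: .#.#.  (3 black, running=3)
  Row 1: .#..#  (3 black, running=6)
  Row 2: #.##.  (2 black, running=8)
  Row 3: .#..#  (3 black, running=11)
  Row 4: #.#.#  (2 black, running=13)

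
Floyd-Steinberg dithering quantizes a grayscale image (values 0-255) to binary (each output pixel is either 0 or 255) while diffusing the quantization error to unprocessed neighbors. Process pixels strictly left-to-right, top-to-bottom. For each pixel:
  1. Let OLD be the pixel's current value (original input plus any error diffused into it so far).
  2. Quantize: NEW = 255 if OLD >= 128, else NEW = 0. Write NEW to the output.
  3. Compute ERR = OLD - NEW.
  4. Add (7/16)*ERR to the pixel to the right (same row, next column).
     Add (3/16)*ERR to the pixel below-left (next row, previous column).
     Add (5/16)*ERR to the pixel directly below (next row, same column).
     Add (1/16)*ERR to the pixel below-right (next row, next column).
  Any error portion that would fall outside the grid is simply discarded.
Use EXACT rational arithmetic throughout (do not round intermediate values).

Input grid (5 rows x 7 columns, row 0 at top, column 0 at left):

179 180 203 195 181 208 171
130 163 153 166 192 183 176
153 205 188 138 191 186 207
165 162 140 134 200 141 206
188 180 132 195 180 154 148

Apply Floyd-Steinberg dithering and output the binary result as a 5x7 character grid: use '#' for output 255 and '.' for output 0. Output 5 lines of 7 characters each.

(0,0): OLD=179 → NEW=255, ERR=-76
(0,1): OLD=587/4 → NEW=255, ERR=-433/4
(0,2): OLD=9961/64 → NEW=255, ERR=-6359/64
(0,3): OLD=155167/1024 → NEW=255, ERR=-105953/1024
(0,4): OLD=2223833/16384 → NEW=255, ERR=-1954087/16384
(0,5): OLD=40847343/262144 → NEW=255, ERR=-25999377/262144
(0,6): OLD=535230345/4194304 → NEW=0, ERR=535230345/4194304
(1,0): OLD=5501/64 → NEW=0, ERR=5501/64
(1,1): OLD=73419/512 → NEW=255, ERR=-57141/512
(1,2): OLD=769351/16384 → NEW=0, ERR=769351/16384
(1,3): OLD=8233739/65536 → NEW=0, ERR=8233739/65536
(1,4): OLD=774402001/4194304 → NEW=255, ERR=-295145519/4194304
(1,5): OLD=4620199041/33554432 → NEW=255, ERR=-3936181119/33554432
(1,6): OLD=85017306223/536870912 → NEW=255, ERR=-51884776337/536870912
(2,0): OLD=1301993/8192 → NEW=255, ERR=-786967/8192
(2,1): OLD=37295731/262144 → NEW=255, ERR=-29550989/262144
(2,2): OLD=712768985/4194304 → NEW=255, ERR=-356778535/4194304
(2,3): OLD=4354943633/33554432 → NEW=255, ERR=-4201436527/33554432
(2,4): OLD=26866799377/268435456 → NEW=0, ERR=26866799377/268435456
(2,5): OLD=1465535580427/8589934592 → NEW=255, ERR=-724897740533/8589934592
(2,6): OLD=18217134711549/137438953472 → NEW=255, ERR=-16829798423811/137438953472
(3,0): OLD=477492473/4194304 → NEW=0, ERR=477492473/4194304
(3,1): OLD=5188370725/33554432 → NEW=255, ERR=-3368009435/33554432
(3,2): OLD=10463942031/268435456 → NEW=0, ERR=10463942031/268435456
(3,3): OLD=134620580673/1073741824 → NEW=0, ERR=134620580673/1073741824
(3,4): OLD=36074970139897/137438953472 → NEW=255, ERR=1028037004537/137438953472
(3,5): OLD=111266562415771/1099511627776 → NEW=0, ERR=111266562415771/1099511627776
(3,6): OLD=3636877414319429/17592186044416 → NEW=255, ERR=-849130027006651/17592186044416
(4,0): OLD=109927402071/536870912 → NEW=255, ERR=-26974680489/536870912
(4,1): OLD=1211827397067/8589934592 → NEW=255, ERR=-978605923893/8589934592
(4,2): OLD=15334614636805/137438953472 → NEW=0, ERR=15334614636805/137438953472
(4,3): OLD=315375329127239/1099511627776 → NEW=255, ERR=34999864044359/1099511627776
(4,4): OLD=1962182589171669/8796093022208 → NEW=255, ERR=-280821131491371/8796093022208
(4,5): OLD=45901174221384293/281474976710656 → NEW=255, ERR=-25874944839832987/281474976710656
(4,6): OLD=445961968789907795/4503599627370496 → NEW=0, ERR=445961968789907795/4503599627370496
Row 0: ######.
Row 1: .#..###
Row 2: ####.##
Row 3: .#..#.#
Row 4: ##.###.

Answer: ######.
.#..###
####.##
.#..#.#
##.###.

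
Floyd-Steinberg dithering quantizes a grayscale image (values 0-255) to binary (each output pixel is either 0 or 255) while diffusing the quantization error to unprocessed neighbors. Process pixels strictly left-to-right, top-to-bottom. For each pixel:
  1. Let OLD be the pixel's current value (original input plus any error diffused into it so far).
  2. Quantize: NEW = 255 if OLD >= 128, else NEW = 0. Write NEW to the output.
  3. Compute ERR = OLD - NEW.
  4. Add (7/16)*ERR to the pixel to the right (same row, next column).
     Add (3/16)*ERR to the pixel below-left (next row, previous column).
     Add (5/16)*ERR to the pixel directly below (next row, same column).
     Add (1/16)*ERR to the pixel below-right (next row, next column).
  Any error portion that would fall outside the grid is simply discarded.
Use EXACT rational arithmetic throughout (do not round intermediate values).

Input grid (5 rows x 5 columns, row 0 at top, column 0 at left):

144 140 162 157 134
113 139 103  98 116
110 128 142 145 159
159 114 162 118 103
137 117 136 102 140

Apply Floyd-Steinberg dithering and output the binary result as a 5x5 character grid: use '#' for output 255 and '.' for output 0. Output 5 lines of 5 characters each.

(0,0): OLD=144 → NEW=255, ERR=-111
(0,1): OLD=1463/16 → NEW=0, ERR=1463/16
(0,2): OLD=51713/256 → NEW=255, ERR=-13567/256
(0,3): OLD=548103/4096 → NEW=255, ERR=-496377/4096
(0,4): OLD=5307185/65536 → NEW=0, ERR=5307185/65536
(1,0): OLD=24437/256 → NEW=0, ERR=24437/256
(1,1): OLD=394163/2048 → NEW=255, ERR=-128077/2048
(1,2): OLD=2757167/65536 → NEW=0, ERR=2757167/65536
(1,3): OLD=23699715/262144 → NEW=0, ERR=23699715/262144
(1,4): OLD=726812841/4194304 → NEW=255, ERR=-342734679/4194304
(2,0): OLD=4197729/32768 → NEW=255, ERR=-4158111/32768
(2,1): OLD=70039227/1048576 → NEW=0, ERR=70039227/1048576
(2,2): OLD=3312033777/16777216 → NEW=255, ERR=-966156303/16777216
(2,3): OLD=36336974403/268435456 → NEW=255, ERR=-32114066877/268435456
(2,4): OLD=372694742805/4294967296 → NEW=0, ERR=372694742805/4294967296
(3,0): OLD=2212397265/16777216 → NEW=255, ERR=-2065792815/16777216
(3,1): OLD=8358404349/134217728 → NEW=0, ERR=8358404349/134217728
(3,2): OLD=657097700079/4294967296 → NEW=255, ERR=-438118960401/4294967296
(3,3): OLD=417961049591/8589934592 → NEW=0, ERR=417961049591/8589934592
(3,4): OLD=19781236842739/137438953472 → NEW=255, ERR=-15265696292621/137438953472
(4,0): OLD=236648760223/2147483648 → NEW=0, ERR=236648760223/2147483648
(4,1): OLD=10847406275231/68719476736 → NEW=255, ERR=-6676060292449/68719476736
(4,2): OLD=82062210715185/1099511627776 → NEW=0, ERR=82062210715185/1099511627776
(4,3): OLD=2157798358389407/17592186044416 → NEW=0, ERR=2157798358389407/17592186044416
(4,4): OLD=45597023850502617/281474976710656 → NEW=255, ERR=-26179095210714663/281474976710656
Row 0: #.##.
Row 1: .#..#
Row 2: #.##.
Row 3: #.#.#
Row 4: .#..#

Answer: #.##.
.#..#
#.##.
#.#.#
.#..#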